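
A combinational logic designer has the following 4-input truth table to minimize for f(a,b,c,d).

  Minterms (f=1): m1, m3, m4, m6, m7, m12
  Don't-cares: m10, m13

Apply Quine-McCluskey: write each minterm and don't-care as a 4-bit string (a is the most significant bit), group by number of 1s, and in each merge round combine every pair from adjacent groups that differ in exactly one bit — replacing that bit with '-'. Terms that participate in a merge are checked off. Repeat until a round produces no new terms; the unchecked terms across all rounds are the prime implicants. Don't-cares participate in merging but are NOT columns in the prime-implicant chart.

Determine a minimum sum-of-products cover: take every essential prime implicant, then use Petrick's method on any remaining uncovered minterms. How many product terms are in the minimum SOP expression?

[col 0] 0001*, 0011*, 0100*, 0110*, 0111*, 1010, 1100*, 1101*
[col 1] -100, 0-11, 00-1, 01-0, 011-, 110-
Prime implicants: -100, 0-11, 00-1, 01-0, 011-, 1010, 110-
PI chart (minterm → PIs covering it):
  1 | 00-1  (sole → essential)
  3 | 0-11,00-1
  4 | -100,01-0
  6 | 01-0,011-
  7 | 0-11,011-
  12 | -100,110-
Essential prime implicants: 00-1
Petrick residual → -100, 011-
Minimum SOP uses 3 PIs: bc'd' + a'b'd + a'bc

3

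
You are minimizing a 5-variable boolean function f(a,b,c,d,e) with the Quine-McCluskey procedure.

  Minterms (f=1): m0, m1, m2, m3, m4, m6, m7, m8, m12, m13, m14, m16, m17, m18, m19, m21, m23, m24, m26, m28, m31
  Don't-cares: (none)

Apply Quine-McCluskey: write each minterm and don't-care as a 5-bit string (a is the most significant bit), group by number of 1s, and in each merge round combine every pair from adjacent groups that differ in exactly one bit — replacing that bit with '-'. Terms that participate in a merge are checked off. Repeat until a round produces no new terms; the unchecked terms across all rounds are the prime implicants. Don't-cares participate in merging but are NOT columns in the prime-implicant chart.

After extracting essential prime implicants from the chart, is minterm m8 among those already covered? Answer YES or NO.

[col 0] 00000*, 00001*, 00010*, 00011*, 00100*, 00110*, 00111*, 01000*, 01100*, 01101*, 01110*, 10000*, 10001*, 10010*, 10011*, 10101*, 10111*, 11000*, 11010*, 11100*, 11111*
[col 1] -0000*, -0001*, -0010*, -0011*, -0111*, -1000*, -1100*, 0-000*, 0-100*, 0-110*, 00-00*, 00-10*, 00-11*, 000-0*, 000-1*, 0000-*, 0001-*, 001-0*, 0011-*, 01-00*, 011-0*, 0110-, 1-000*, 1-010*, 1-111, 10-01*, 10-11*, 100-0*, 100-1*, 1000-*, 1001-*, 101-1*, 11-00*, 110-0*
[col 2] --000, -0-11, -00-0*, -00-1*, -000-*, -001-*, -1-00, 0--00, 0-1-0, 00--0, 00-1-, 000--*, 1-0-0, 10--1, 100--*
[col 3] -00--
Prime implicants: --000, -0-11, -00--, -1-00, 0--00, 0-1-0, 00--0, 00-1-, 0110-, 1-0-0, 1-111, 10--1
PI chart (minterm → PIs covering it):
  0 | --000,-00--,0--00,00--0
  1 | -00--  (sole → essential)
  2 | -00--,00--0,00-1-
  3 | -0-11,-00--,00-1-
  4 | 0--00,0-1-0,00--0
  6 | 0-1-0,00--0,00-1-
  7 | -0-11,00-1-
  8 | --000,-1-00,0--00
  12 | -1-00,0--00,0-1-0,0110-
  13 | 0110-  (sole → essential)
  14 | 0-1-0  (sole → essential)
  16 | --000,-00--,1-0-0
  17 | -00--,10--1
  18 | -00--,1-0-0
  19 | -0-11,-00--,10--1
  21 | 10--1  (sole → essential)
  23 | -0-11,1-111,10--1
  24 | --000,-1-00,1-0-0
  26 | 1-0-0  (sole → essential)
  28 | -1-00  (sole → essential)
  31 | 1-111  (sole → essential)
Essential prime implicants: -00--, -1-00, 0-1-0, 0110-, 1-0-0, 1-111, 10--1

YES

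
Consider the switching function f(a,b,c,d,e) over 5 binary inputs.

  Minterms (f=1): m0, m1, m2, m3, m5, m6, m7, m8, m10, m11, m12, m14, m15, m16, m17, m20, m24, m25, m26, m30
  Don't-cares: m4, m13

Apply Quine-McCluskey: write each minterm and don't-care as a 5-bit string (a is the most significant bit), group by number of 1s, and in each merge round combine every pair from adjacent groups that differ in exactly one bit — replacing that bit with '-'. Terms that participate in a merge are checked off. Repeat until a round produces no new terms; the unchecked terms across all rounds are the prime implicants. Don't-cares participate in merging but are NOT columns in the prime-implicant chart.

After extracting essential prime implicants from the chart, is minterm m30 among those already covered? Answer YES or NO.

YES

Round 0: 00000✓ 00001✓ 00010✓ 00011✓ 00100✓ 00101✓ 00110✓ 00111✓ 01000✓ 01010✓ 01011✓ 01100✓ 01101✓ 01110✓ 01111✓ 10000✓ 10001✓ 10100✓ 11000✓ 11001✓ 11010✓ 11110✓
Round 1: -0000✓ -0001✓ -0100✓ -1000✓ -1010✓ -1110✓ 0-000✓ 0-010✓ 0-011✓ 0-100✓ 0-101✓ 0-110✓ 0-111✓ 00-00✓ 00-01✓ 00-10✓ 00-11✓ 000-0✓ 000-1✓ 0000-✓ 0001-✓ 001-0✓ 001-1✓ 0010-✓ 0011-✓ 01-00✓ 01-10✓ 01-11✓ 010-0✓ 0101-✓ 011-0✓ 011-1✓ 0110-✓ 0111-✓ 1-000✓ 1-001✓ 10-00✓ 1000-✓ 11-10✓ 110-0✓ 1100-✓
Round 2: --000 -0-00 -000- -1-10 -10-0 0--00✓ 0--10✓ 0--11✓ 0-0-0✓ 0-01-✓ 0-1-0✓ 0-1-1✓ 0-10-✓ 0-11-✓ 00--0✓ 00--1✓ 00-0-✓ 00-1-✓ 000--✓ 001--✓ 01--0✓ 01-1-✓ 011--✓ 1-00-
Round 3: 0---0 0--1- 0-1-- 00---
PIs = {--000, -0-00, -000-, -1-10, -10-0, 0---0, 0--1-, 0-1--, 00---, 1-00-}
Coverage chart:
  m0: --000,-0-00,-000-,0---0,00---
  m1: -000-,00---
  m2: 0---0,0--1-,00---
  m3: 0--1-,00---
  m5: 0-1--,00---
  m6: 0---0,0--1-,0-1--,00---
  m7: 0--1-,0-1--,00---
  m8: --000,-10-0,0---0
  m10: -1-10,-10-0,0---0,0--1-
  m11: 0--1- ←essential
  m12: 0---0,0-1--
  m14: -1-10,0---0,0--1-,0-1--
  m15: 0--1-,0-1--
  m16: --000,-0-00,-000-,1-00-
  m17: -000-,1-00-
  m20: -0-00 ←essential
  m24: --000,-10-0,1-00-
  m25: 1-00- ←essential
  m26: -1-10,-10-0
  m30: -1-10 ←essential
Essential: -0-00, -1-10, 0--1-, 1-00-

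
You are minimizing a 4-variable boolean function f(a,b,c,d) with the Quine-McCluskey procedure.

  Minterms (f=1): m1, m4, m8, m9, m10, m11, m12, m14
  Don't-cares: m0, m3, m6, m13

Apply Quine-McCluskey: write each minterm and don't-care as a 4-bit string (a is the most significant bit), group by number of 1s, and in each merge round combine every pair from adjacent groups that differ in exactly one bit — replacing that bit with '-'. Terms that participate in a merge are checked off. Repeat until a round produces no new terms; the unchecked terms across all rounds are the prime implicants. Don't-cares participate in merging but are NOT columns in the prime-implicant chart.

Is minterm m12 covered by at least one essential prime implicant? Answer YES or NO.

NO

size-2^0 implicants → 0000(✓)  0001(✓)  0011(✓)  0100(✓)  0110(✓)  1000(✓)  1001(✓)  1010(✓)  1011(✓)  1100(✓)  1101(✓)  1110(✓)
size-2^1 implicants → -000(✓)  -001(✓)  -011(✓)  -100(✓)  -110(✓)  0-00(✓)  00-1(✓)  000-(✓)  01-0(✓)  1-00(✓)  1-01(✓)  1-10(✓)  10-0(✓)  10-1(✓)  100-(✓)  101-(✓)  11-0(✓)  110-(✓)
size-2^2 implicants → --00  -0-1  -00-  -1-0  1--0  1-0-  10--
Unchecked terms (primes): --00, -0-1, -00-, -1-0, 1--0, 1-0-, 10--
Minterm coverage:
  m1 ⊆ -0-1,-00-
  m4 ⊆ --00,-1-0
  m8 ⊆ --00,-00-,1--0,1-0-,10--
  m9 ⊆ -0-1,-00-,1-0-,10--
  m10 ⊆ 1--0,10--
  m11 ⊆ -0-1,10--
  m12 ⊆ --00,-1-0,1--0,1-0-
  m14 ⊆ -1-0,1--0
(no essential prime implicants)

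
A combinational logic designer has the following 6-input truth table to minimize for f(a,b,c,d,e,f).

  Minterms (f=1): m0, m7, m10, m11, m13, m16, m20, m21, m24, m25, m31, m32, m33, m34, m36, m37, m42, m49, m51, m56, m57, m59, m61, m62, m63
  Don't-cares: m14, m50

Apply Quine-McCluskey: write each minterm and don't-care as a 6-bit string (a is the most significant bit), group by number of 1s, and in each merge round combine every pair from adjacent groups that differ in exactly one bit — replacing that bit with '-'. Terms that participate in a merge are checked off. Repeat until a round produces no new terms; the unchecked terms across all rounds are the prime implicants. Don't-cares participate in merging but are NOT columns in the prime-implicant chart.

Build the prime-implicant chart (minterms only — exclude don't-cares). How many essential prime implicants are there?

size-2^0 implicants → 000000(✓)  000111  001010(✓)  001011(✓)  001101  001110(✓)  010000(✓)  010100(✓)  010101(✓)  011000(✓)  011001(✓)  011111(✓)  100000(✓)  100001(✓)  100010(✓)  100100(✓)  100101(✓)  101010(✓)  110001(✓)  110010(✓)  110011(✓)  111000(✓)  111001(✓)  111011(✓)  111101(✓)  111110(✓)  111111(✓)
size-2^1 implicants → -00000  -01010  -11000(✓)  -11001(✓)  -11111  0-0000  001-10  00101-  01-000  010-00  01010-  01100-(✓)  1-0001  1-0010  10-010  100-00(✓)  100-01(✓)  1000-0  10000-(✓)  10010-(✓)  11-001(✓)  11-011(✓)  1100-1(✓)  11001-  111-01(✓)  111-11(✓)  1110-1(✓)  11100-(✓)  1111-1(✓)  11111-
size-2^2 implicants → -1100-  100-0-  11-0-1  111--1
Unchecked terms (primes): -00000, -01010, -1100-, -11111, 0-0000, 000111, 001-10, 00101-, 001101, 01-000, 010-00, 01010-, 1-0001, 1-0010, 10-010, 100-0-, 1000-0, 11-0-1, 11001-, 111--1, 11111-
Minterm coverage:
  m0 ⊆ -00000,0-0000
  m7 ⊆ 000111 [E]
  m10 ⊆ -01010,001-10,00101-
  m11 ⊆ 00101- [E]
  m13 ⊆ 001101 [E]
  m16 ⊆ 0-0000,01-000,010-00
  m20 ⊆ 010-00,01010-
  m21 ⊆ 01010- [E]
  m24 ⊆ -1100-,01-000
  m25 ⊆ -1100- [E]
  m31 ⊆ -11111 [E]
  m32 ⊆ -00000,100-0-,1000-0
  m33 ⊆ 1-0001,100-0-
  m34 ⊆ 1-0010,10-010,1000-0
  m36 ⊆ 100-0- [E]
  m37 ⊆ 100-0- [E]
  m42 ⊆ -01010,10-010
  m49 ⊆ 1-0001,11-0-1
  m51 ⊆ 11-0-1,11001-
  m56 ⊆ -1100- [E]
  m57 ⊆ -1100-,11-0-1,111--1
  m59 ⊆ 11-0-1,111--1
  m61 ⊆ 111--1 [E]
  m62 ⊆ 11111- [E]
  m63 ⊆ -11111,111--1,11111-
E = {-1100-, -11111, 000111, 00101-, 001101, 01010-, 100-0-, 111--1, 11111-}

9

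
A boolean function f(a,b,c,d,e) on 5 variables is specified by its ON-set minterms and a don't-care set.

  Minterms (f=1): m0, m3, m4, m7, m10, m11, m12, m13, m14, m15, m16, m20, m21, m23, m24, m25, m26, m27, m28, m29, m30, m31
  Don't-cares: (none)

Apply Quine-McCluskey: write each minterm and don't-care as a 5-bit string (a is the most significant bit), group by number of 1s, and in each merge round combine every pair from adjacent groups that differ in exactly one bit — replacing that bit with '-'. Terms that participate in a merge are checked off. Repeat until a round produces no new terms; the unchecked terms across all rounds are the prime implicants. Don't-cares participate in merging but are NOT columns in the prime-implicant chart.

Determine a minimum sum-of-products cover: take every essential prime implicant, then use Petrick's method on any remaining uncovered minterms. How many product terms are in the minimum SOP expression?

size-2^0 implicants → 00000(✓)  00011(✓)  00100(✓)  00111(✓)  01010(✓)  01011(✓)  01100(✓)  01101(✓)  01110(✓)  01111(✓)  10000(✓)  10100(✓)  10101(✓)  10111(✓)  11000(✓)  11001(✓)  11010(✓)  11011(✓)  11100(✓)  11101(✓)  11110(✓)  11111(✓)
size-2^1 implicants → -0000(✓)  -0100(✓)  -0111(✓)  -1010(✓)  -1011(✓)  -1100(✓)  -1101(✓)  -1110(✓)  -1111(✓)  0-011(✓)  0-100(✓)  0-111(✓)  00-00(✓)  00-11(✓)  01-10(✓)  01-11(✓)  0101-(✓)  011-0(✓)  011-1(✓)  0110-(✓)  0111-(✓)  1-000(✓)  1-100(✓)  1-101(✓)  1-111(✓)  10-00(✓)  101-1(✓)  1010-(✓)  11-00(✓)  11-01(✓)  11-10(✓)  11-11(✓)  110-0(✓)  110-1(✓)  1100-(✓)  1101-(✓)  111-0(✓)  111-1(✓)  1110-(✓)  1111-(✓)
size-2^2 implicants → --100  --111  -0-00  -1-10(✓)  -1-11(✓)  -101-(✓)  -11-0(✓)  -11-1(✓)  -110-(✓)  -111-(✓)  0--11  01-1-(✓)  011--(✓)  1--00  1-1-1  1-10-  11--0(✓)  11--1(✓)  11-0-(✓)  11-1-(✓)  110--(✓)  111--(✓)
size-2^3 implicants → -1-1-  -11--  11---
Unchecked terms (primes): --100, --111, -0-00, -1-1-, -11--, 0--11, 1--00, 1-1-1, 1-10-, 11---
Minterm coverage:
  m0 ⊆ -0-00 [E]
  m3 ⊆ 0--11 [E]
  m4 ⊆ --100,-0-00
  m7 ⊆ --111,0--11
  m10 ⊆ -1-1- [E]
  m11 ⊆ -1-1-,0--11
  m12 ⊆ --100,-11--
  m13 ⊆ -11-- [E]
  m14 ⊆ -1-1-,-11--
  m15 ⊆ --111,-1-1-,-11--,0--11
  m16 ⊆ -0-00,1--00
  m20 ⊆ --100,-0-00,1--00,1-10-
  m21 ⊆ 1-1-1,1-10-
  m23 ⊆ --111,1-1-1
  m24 ⊆ 1--00,11---
  m25 ⊆ 11--- [E]
  m26 ⊆ -1-1-,11---
  m27 ⊆ -1-1-,11---
  m28 ⊆ --100,-11--,1--00,1-10-,11---
  m29 ⊆ -11--,1-1-1,1-10-,11---
  m30 ⊆ -1-1-,-11--,11---
  m31 ⊆ --111,-1-1-,-11--,1-1-1,11---
E = {-0-00, -1-1-, -11--, 0--11, 11---}
Petrick residual → 1-1-1
Cover = b'd'e' + bd + bc + a'de + ace + ab  |cover|=6

6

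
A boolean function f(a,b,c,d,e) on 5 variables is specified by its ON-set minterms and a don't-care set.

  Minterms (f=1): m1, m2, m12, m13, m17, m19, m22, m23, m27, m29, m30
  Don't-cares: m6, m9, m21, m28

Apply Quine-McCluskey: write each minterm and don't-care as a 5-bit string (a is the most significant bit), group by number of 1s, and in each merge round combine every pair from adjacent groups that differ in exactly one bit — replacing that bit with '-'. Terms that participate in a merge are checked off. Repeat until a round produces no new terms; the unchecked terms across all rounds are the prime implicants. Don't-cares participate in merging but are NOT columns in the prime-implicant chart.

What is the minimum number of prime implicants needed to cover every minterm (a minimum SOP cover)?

[col 0] 00001*, 00010*, 00110*, 01001*, 01100*, 01101*, 10001*, 10011*, 10101*, 10110*, 10111*, 11011*, 11100*, 11101*, 11110*
[col 1] -0001, -0110, -1100*, -1101*, 0-001, 00-10, 01-01, 0110-*, 1-011, 1-101, 1-110, 10-01*, 10-11*, 100-1*, 101-1*, 1011-, 111-0, 1110-*
[col 2] -110-, 10--1
Prime implicants: -0001, -0110, -110-, 0-001, 00-10, 01-01, 1-011, 1-101, 1-110, 10--1, 1011-, 111-0
PI chart (minterm → PIs covering it):
  1 | -0001,0-001
  2 | 00-10  (sole → essential)
  12 | -110-  (sole → essential)
  13 | -110-,01-01
  17 | -0001,10--1
  19 | 1-011,10--1
  22 | -0110,1-110,1011-
  23 | 10--1,1011-
  27 | 1-011  (sole → essential)
  29 | -110-,1-101
  30 | 1-110,111-0
Essential prime implicants: -110-, 00-10, 1-011
Petrick residual → -0001, 1-110, 10--1
Minimum SOP uses 6 PIs: b'c'd'e + bcd' + a'b'de' + ac'de + acde' + ab'e

6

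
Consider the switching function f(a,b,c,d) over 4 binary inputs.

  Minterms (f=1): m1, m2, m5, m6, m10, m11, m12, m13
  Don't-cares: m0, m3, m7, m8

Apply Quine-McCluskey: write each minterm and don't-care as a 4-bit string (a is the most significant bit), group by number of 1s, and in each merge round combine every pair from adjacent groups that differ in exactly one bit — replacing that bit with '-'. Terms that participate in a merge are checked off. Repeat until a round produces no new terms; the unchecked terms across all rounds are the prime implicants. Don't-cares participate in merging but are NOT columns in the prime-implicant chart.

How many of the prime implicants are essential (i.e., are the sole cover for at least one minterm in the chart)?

2

size-2^0 implicants → 0000(✓)  0001(✓)  0010(✓)  0011(✓)  0101(✓)  0110(✓)  0111(✓)  1000(✓)  1010(✓)  1011(✓)  1100(✓)  1101(✓)
size-2^1 implicants → -000(✓)  -010(✓)  -011(✓)  -101  0-01(✓)  0-10(✓)  0-11(✓)  00-0(✓)  00-1(✓)  000-(✓)  001-(✓)  01-1(✓)  011-(✓)  1-00  10-0(✓)  101-(✓)  110-
size-2^2 implicants → -0-0  -01-  0--1  0-1-  00--
Unchecked terms (primes): -0-0, -01-, -101, 0--1, 0-1-, 00--, 1-00, 110-
Minterm coverage:
  m1 ⊆ 0--1,00--
  m2 ⊆ -0-0,-01-,0-1-,00--
  m5 ⊆ -101,0--1
  m6 ⊆ 0-1- [E]
  m10 ⊆ -0-0,-01-
  m11 ⊆ -01- [E]
  m12 ⊆ 1-00,110-
  m13 ⊆ -101,110-
E = {-01-, 0-1-}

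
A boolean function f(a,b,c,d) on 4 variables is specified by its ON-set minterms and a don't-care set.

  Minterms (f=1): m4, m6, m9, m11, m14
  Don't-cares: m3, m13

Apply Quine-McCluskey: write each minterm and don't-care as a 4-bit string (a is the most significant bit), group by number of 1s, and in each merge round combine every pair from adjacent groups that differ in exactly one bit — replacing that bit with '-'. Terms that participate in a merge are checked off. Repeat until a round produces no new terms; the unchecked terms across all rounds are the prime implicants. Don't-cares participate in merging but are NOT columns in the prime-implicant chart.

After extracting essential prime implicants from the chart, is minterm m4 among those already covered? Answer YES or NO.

[col 0] 0011*, 0100*, 0110*, 1001*, 1011*, 1101*, 1110*
[col 1] -011, -110, 01-0, 1-01, 10-1
Prime implicants: -011, -110, 01-0, 1-01, 10-1
PI chart (minterm → PIs covering it):
  4 | 01-0  (sole → essential)
  6 | -110,01-0
  9 | 1-01,10-1
  11 | -011,10-1
  14 | -110  (sole → essential)
Essential prime implicants: -110, 01-0

YES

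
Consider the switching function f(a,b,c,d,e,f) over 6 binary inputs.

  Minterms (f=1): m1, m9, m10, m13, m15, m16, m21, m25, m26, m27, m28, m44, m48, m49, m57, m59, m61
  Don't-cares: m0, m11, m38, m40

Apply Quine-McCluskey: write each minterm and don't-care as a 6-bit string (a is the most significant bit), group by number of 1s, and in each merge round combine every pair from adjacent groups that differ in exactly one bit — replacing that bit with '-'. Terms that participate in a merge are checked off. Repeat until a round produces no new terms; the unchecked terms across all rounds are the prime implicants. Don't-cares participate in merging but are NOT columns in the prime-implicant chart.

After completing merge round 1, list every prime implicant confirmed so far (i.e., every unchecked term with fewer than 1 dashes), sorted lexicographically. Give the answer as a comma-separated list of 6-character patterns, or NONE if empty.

010101, 011100, 100110

[col 0] 000000*, 000001*, 001001*, 001010*, 001011*, 001101*, 001111*, 010000*, 010101, 011001*, 011010*, 011011*, 011100, 100110, 101000*, 101100*, 110000*, 110001*, 111001*, 111011*, 111101*
[col 1] -10000, -11001*, -11011*, 0-0000, 0-1001*, 0-1010*, 0-1011*, 00-001, 00000-, 001-01*, 001-11*, 0010-1*, 00101-*, 0011-1*, 0110-1*, 01101-*, 101-00, 11-001, 11000-, 111-01, 1110-1*
[col 2] -110-1, 0-10-1, 0-101-, 001--1
Prime implicants: -10000, -110-1, 0-0000, 0-10-1, 0-101-, 00-001, 00000-, 001--1, 010101, 011100, 100110, 101-00, 11-001, 11000-, 111-01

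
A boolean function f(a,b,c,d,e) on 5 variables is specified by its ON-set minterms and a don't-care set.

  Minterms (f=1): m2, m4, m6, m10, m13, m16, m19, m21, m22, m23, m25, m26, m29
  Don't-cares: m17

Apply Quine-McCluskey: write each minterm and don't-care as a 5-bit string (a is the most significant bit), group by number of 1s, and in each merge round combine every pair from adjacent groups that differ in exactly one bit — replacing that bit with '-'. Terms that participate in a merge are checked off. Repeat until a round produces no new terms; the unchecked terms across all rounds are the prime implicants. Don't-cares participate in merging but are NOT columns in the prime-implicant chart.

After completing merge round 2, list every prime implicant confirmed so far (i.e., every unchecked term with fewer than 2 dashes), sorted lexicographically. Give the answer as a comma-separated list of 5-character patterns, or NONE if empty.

-0110, -1010, -1101, 0-010, 00-10, 001-0, 1000-, 1011-

size-2^0 implicants → 00010(✓)  00100(✓)  00110(✓)  01010(✓)  01101(✓)  10000(✓)  10001(✓)  10011(✓)  10101(✓)  10110(✓)  10111(✓)  11001(✓)  11010(✓)  11101(✓)
size-2^1 implicants → -0110  -1010  -1101  0-010  00-10  001-0  1-001(✓)  1-101(✓)  10-01(✓)  10-11(✓)  100-1(✓)  1000-  101-1(✓)  1011-  11-01(✓)
size-2^2 implicants → 1--01  10--1
Unchecked terms (primes): -0110, -1010, -1101, 0-010, 00-10, 001-0, 1--01, 10--1, 1000-, 1011-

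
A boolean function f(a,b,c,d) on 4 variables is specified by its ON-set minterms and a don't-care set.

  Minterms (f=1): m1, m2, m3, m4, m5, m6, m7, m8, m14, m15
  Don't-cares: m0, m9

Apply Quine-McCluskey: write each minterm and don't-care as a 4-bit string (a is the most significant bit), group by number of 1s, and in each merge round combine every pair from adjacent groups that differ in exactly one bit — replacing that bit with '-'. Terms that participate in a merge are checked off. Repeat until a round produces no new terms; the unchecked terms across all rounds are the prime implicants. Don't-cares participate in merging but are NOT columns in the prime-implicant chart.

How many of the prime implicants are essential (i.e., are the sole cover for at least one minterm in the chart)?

Round 0: 0000✓ 0001✓ 0010✓ 0011✓ 0100✓ 0101✓ 0110✓ 0111✓ 1000✓ 1001✓ 1110✓ 1111✓
Round 1: -000✓ -001✓ -110✓ -111✓ 0-00✓ 0-01✓ 0-10✓ 0-11✓ 00-0✓ 00-1✓ 000-✓ 001-✓ 01-0✓ 01-1✓ 010-✓ 011-✓ 100-✓ 111-✓
Round 2: -00- -11- 0--0✓ 0--1✓ 0-0-✓ 0-1-✓ 00--✓ 01--✓
Round 3: 0---
PIs = {-00-, -11-, 0---}
Coverage chart:
  m1: -00-,0---
  m2: 0--- ←essential
  m3: 0--- ←essential
  m4: 0--- ←essential
  m5: 0--- ←essential
  m6: -11-,0---
  m7: -11-,0---
  m8: -00- ←essential
  m14: -11- ←essential
  m15: -11- ←essential
Essential: -00-, -11-, 0---

3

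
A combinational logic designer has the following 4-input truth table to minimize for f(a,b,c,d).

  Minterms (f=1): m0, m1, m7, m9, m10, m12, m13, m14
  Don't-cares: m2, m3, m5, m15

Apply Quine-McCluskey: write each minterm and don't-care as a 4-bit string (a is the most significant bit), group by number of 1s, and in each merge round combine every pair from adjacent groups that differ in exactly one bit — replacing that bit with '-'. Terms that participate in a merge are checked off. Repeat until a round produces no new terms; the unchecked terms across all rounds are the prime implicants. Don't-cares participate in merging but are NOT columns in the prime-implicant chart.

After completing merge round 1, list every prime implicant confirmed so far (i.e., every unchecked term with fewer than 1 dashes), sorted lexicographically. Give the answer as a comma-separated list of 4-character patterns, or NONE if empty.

[col 0] 0000*, 0001*, 0010*, 0011*, 0101*, 0111*, 1001*, 1010*, 1100*, 1101*, 1110*, 1111*
[col 1] -001*, -010, -101*, -111*, 0-01*, 0-11*, 00-0*, 00-1*, 000-*, 001-*, 01-1*, 1-01*, 1-10, 11-0*, 11-1*, 110-*, 111-*
[col 2] --01, -1-1, 0--1, 00--, 11--
Prime implicants: --01, -010, -1-1, 0--1, 00--, 1-10, 11--

NONE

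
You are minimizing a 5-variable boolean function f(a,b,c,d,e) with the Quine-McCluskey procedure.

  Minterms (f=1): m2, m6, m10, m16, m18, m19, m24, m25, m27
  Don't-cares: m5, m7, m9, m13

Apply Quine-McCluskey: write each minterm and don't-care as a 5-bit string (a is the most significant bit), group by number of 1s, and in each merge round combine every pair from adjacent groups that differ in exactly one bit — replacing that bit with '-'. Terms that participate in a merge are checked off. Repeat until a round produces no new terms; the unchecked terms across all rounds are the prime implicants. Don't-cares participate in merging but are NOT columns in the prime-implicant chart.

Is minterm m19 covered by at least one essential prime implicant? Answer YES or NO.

NO

size-2^0 implicants → 00010(✓)  00101(✓)  00110(✓)  00111(✓)  01001(✓)  01010(✓)  01101(✓)  10000(✓)  10010(✓)  10011(✓)  11000(✓)  11001(✓)  11011(✓)
size-2^1 implicants → -0010  -1001  0-010  0-101  00-10  001-1  0011-  01-01  1-000  1-011  100-0  1001-  110-1  1100-
Unchecked terms (primes): -0010, -1001, 0-010, 0-101, 00-10, 001-1, 0011-, 01-01, 1-000, 1-011, 100-0, 1001-, 110-1, 1100-
Minterm coverage:
  m2 ⊆ -0010,0-010,00-10
  m6 ⊆ 00-10,0011-
  m10 ⊆ 0-010 [E]
  m16 ⊆ 1-000,100-0
  m18 ⊆ -0010,100-0,1001-
  m19 ⊆ 1-011,1001-
  m24 ⊆ 1-000,1100-
  m25 ⊆ -1001,110-1,1100-
  m27 ⊆ 1-011,110-1
E = {0-010}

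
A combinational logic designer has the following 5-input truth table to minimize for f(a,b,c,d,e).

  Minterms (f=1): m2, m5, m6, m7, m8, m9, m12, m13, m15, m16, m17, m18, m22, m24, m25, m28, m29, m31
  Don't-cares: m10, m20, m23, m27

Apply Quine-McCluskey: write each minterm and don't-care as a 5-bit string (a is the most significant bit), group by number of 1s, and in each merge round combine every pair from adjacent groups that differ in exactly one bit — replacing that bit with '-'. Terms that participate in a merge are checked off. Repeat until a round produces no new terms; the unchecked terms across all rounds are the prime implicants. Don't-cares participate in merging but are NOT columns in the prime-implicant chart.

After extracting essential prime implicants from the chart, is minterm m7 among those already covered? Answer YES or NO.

YES

size-2^0 implicants → 00010(✓)  00101(✓)  00110(✓)  00111(✓)  01000(✓)  01001(✓)  01010(✓)  01100(✓)  01101(✓)  01111(✓)  10000(✓)  10001(✓)  10010(✓)  10100(✓)  10110(✓)  10111(✓)  11000(✓)  11001(✓)  11011(✓)  11100(✓)  11101(✓)  11111(✓)
size-2^1 implicants → -0010(✓)  -0110(✓)  -0111(✓)  -1000(✓)  -1001(✓)  -1100(✓)  -1101(✓)  -1111(✓)  0-010  0-101(✓)  0-111(✓)  00-10(✓)  001-1(✓)  0011-(✓)  01-00(✓)  01-01(✓)  010-0  0100-(✓)  011-1(✓)  0110-(✓)  1-000(✓)  1-001(✓)  1-100(✓)  1-111(✓)  10-00(✓)  10-10(✓)  100-0(✓)  1000-(✓)  101-0(✓)  1011-(✓)  11-00(✓)  11-01(✓)  11-11(✓)  110-1(✓)  1100-(✓)  111-1(✓)  1110-(✓)
size-2^2 implicants → --111  -0-10  -011-  -1-00(✓)  -1-01(✓)  -100-(✓)  -11-1  -110-(✓)  0-1-1  01-0-(✓)  1--00  1-00-  10--0  11--1  11-0-(✓)
size-2^3 implicants → -1-0-
Unchecked terms (primes): --111, -0-10, -011-, -1-0-, -11-1, 0-010, 0-1-1, 010-0, 1--00, 1-00-, 10--0, 11--1
Minterm coverage:
  m2 ⊆ -0-10,0-010
  m5 ⊆ 0-1-1 [E]
  m6 ⊆ -0-10,-011-
  m7 ⊆ --111,-011-,0-1-1
  m8 ⊆ -1-0-,010-0
  m9 ⊆ -1-0- [E]
  m12 ⊆ -1-0- [E]
  m13 ⊆ -1-0-,-11-1,0-1-1
  m15 ⊆ --111,-11-1,0-1-1
  m16 ⊆ 1--00,1-00-,10--0
  m17 ⊆ 1-00- [E]
  m18 ⊆ -0-10,10--0
  m22 ⊆ -0-10,-011-,10--0
  m24 ⊆ -1-0-,1--00,1-00-
  m25 ⊆ -1-0-,1-00-,11--1
  m28 ⊆ -1-0-,1--00
  m29 ⊆ -1-0-,-11-1,11--1
  m31 ⊆ --111,-11-1,11--1
E = {-1-0-, 0-1-1, 1-00-}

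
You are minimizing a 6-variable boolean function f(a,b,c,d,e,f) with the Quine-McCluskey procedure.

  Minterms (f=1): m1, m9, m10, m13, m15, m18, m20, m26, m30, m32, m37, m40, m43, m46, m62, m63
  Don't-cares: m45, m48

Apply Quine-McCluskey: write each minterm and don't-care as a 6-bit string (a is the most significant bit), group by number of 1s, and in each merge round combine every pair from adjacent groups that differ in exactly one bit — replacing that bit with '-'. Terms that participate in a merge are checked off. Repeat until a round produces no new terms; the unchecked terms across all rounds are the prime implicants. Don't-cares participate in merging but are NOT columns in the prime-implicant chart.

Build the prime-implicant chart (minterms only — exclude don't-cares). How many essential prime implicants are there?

10

size-2^0 implicants → 000001(✓)  001001(✓)  001010(✓)  001101(✓)  001111(✓)  010010(✓)  010100  011010(✓)  011110(✓)  100000(✓)  100101(✓)  101000(✓)  101011  101101(✓)  101110(✓)  110000(✓)  111110(✓)  111111(✓)
size-2^1 implicants → -01101  -11110  0-1010  00-001  001-01  0011-1  01-010  011-10  1-0000  1-1110  10-000  10-101  11111-
Unchecked terms (primes): -01101, -11110, 0-1010, 00-001, 001-01, 0011-1, 01-010, 010100, 011-10, 1-0000, 1-1110, 10-000, 10-101, 101011, 11111-
Minterm coverage:
  m1 ⊆ 00-001 [E]
  m9 ⊆ 00-001,001-01
  m10 ⊆ 0-1010 [E]
  m13 ⊆ -01101,001-01,0011-1
  m15 ⊆ 0011-1 [E]
  m18 ⊆ 01-010 [E]
  m20 ⊆ 010100 [E]
  m26 ⊆ 0-1010,01-010,011-10
  m30 ⊆ -11110,011-10
  m32 ⊆ 1-0000,10-000
  m37 ⊆ 10-101 [E]
  m40 ⊆ 10-000 [E]
  m43 ⊆ 101011 [E]
  m46 ⊆ 1-1110 [E]
  m62 ⊆ -11110,1-1110,11111-
  m63 ⊆ 11111- [E]
E = {0-1010, 00-001, 0011-1, 01-010, 010100, 1-1110, 10-000, 10-101, 101011, 11111-}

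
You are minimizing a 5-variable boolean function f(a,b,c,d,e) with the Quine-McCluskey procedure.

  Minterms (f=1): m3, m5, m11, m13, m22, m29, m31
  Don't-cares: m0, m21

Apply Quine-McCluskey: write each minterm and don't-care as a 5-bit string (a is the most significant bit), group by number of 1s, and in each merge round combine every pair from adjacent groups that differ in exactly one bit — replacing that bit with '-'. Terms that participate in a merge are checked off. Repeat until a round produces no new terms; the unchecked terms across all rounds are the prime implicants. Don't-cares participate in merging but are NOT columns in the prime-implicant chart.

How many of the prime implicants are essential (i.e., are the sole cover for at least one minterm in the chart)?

4

[col 0] 00000, 00011*, 00101*, 01011*, 01101*, 10101*, 10110, 11101*, 11111*
[col 1] -0101*, -1101*, 0-011, 0-101*, 1-101*, 111-1
[col 2] --101
Prime implicants: --101, 0-011, 00000, 10110, 111-1
PI chart (minterm → PIs covering it):
  3 | 0-011  (sole → essential)
  5 | --101  (sole → essential)
  11 | 0-011  (sole → essential)
  13 | --101  (sole → essential)
  22 | 10110  (sole → essential)
  29 | --101,111-1
  31 | 111-1  (sole → essential)
Essential prime implicants: --101, 0-011, 10110, 111-1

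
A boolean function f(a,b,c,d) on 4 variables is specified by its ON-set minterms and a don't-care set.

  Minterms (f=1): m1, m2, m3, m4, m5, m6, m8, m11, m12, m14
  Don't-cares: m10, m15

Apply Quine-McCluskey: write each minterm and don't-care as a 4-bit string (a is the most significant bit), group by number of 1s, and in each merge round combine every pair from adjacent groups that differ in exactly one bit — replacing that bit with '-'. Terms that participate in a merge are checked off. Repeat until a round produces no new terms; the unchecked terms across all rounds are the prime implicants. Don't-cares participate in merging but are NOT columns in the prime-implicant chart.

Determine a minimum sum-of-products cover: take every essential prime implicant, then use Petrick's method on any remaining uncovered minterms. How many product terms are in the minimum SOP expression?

4

[col 0] 0001*, 0010*, 0011*, 0100*, 0101*, 0110*, 1000*, 1010*, 1011*, 1100*, 1110*, 1111*
[col 1] -010*, -011*, -100*, -110*, 0-01, 0-10*, 00-1, 001-*, 01-0*, 010-, 1-00*, 1-10*, 1-11*, 10-0*, 101-*, 11-0*, 111-*
[col 2] --10, -01-, -1-0, 1--0, 1-1-
Prime implicants: --10, -01-, -1-0, 0-01, 00-1, 010-, 1--0, 1-1-
PI chart (minterm → PIs covering it):
  1 | 0-01,00-1
  2 | --10,-01-
  3 | -01-,00-1
  4 | -1-0,010-
  5 | 0-01,010-
  6 | --10,-1-0
  8 | 1--0  (sole → essential)
  11 | -01-,1-1-
  12 | -1-0,1--0
  14 | --10,-1-0,1--0,1-1-
Essential prime implicants: 1--0
Petrick residual → -01-, -1-0, 0-01
Minimum SOP uses 4 PIs: b'c + bd' + a'c'd + ad'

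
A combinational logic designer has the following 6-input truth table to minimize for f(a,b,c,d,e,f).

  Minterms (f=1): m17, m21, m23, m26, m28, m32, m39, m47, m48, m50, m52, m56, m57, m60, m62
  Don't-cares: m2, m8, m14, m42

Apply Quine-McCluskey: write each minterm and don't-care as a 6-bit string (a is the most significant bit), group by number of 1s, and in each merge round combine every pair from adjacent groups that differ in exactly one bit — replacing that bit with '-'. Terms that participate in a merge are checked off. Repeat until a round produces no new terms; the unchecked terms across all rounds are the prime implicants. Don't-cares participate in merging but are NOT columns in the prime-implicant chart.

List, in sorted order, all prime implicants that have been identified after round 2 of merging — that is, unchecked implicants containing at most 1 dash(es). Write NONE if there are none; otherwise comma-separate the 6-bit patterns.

[col 0] 000010, 001000, 001110, 010001*, 010101*, 010111*, 011010, 011100*, 100000*, 100111*, 101010, 101111*, 110000*, 110010*, 110100*, 111000*, 111001*, 111100*, 111110*
[col 1] -11100, 010-01, 0101-1, 1-0000, 10-111, 11-000*, 11-100*, 110-00*, 1100-0, 111-00*, 11100-, 1111-0
[col 2] 11--00
Prime implicants: -11100, 000010, 001000, 001110, 010-01, 0101-1, 011010, 1-0000, 10-111, 101010, 11--00, 1100-0, 11100-, 1111-0

-11100, 000010, 001000, 001110, 010-01, 0101-1, 011010, 1-0000, 10-111, 101010, 1100-0, 11100-, 1111-0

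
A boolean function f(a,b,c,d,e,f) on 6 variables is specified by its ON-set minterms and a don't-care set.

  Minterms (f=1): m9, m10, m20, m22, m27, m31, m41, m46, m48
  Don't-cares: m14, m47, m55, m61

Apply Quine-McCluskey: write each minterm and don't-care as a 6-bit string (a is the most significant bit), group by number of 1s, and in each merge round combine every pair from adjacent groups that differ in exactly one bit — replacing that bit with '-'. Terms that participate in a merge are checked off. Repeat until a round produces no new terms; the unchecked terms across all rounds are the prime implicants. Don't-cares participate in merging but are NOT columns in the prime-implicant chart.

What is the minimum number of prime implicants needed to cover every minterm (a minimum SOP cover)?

6

size-2^0 implicants → 001001(✓)  001010(✓)  001110(✓)  010100(✓)  010110(✓)  011011(✓)  011111(✓)  101001(✓)  101110(✓)  101111(✓)  110000  110111  111101
size-2^1 implicants → -01001  -01110  001-10  0101-0  011-11  10111-
Unchecked terms (primes): -01001, -01110, 001-10, 0101-0, 011-11, 10111-, 110000, 110111, 111101
Minterm coverage:
  m9 ⊆ -01001 [E]
  m10 ⊆ 001-10 [E]
  m20 ⊆ 0101-0 [E]
  m22 ⊆ 0101-0 [E]
  m27 ⊆ 011-11 [E]
  m31 ⊆ 011-11 [E]
  m41 ⊆ -01001 [E]
  m46 ⊆ -01110,10111-
  m48 ⊆ 110000 [E]
E = {-01001, 001-10, 0101-0, 011-11, 110000}
Petrick residual → -01110
Cover = b'cd'e'f + b'cdef' + a'b'cef' + a'bc'df' + a'bcef + abc'd'e'f'  |cover|=6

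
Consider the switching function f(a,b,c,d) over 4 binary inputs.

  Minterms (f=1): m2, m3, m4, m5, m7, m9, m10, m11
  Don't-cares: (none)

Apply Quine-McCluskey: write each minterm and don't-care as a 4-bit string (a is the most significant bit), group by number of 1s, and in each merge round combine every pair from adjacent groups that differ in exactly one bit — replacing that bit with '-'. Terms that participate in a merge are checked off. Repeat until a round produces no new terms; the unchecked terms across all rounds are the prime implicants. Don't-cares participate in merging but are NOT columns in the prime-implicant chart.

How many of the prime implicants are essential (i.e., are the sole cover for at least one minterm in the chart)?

[col 0] 0010*, 0011*, 0100*, 0101*, 0111*, 1001*, 1010*, 1011*
[col 1] -010*, -011*, 0-11, 001-*, 01-1, 010-, 10-1, 101-*
[col 2] -01-
Prime implicants: -01-, 0-11, 01-1, 010-, 10-1
PI chart (minterm → PIs covering it):
  2 | -01-  (sole → essential)
  3 | -01-,0-11
  4 | 010-  (sole → essential)
  5 | 01-1,010-
  7 | 0-11,01-1
  9 | 10-1  (sole → essential)
  10 | -01-  (sole → essential)
  11 | -01-,10-1
Essential prime implicants: -01-, 010-, 10-1

3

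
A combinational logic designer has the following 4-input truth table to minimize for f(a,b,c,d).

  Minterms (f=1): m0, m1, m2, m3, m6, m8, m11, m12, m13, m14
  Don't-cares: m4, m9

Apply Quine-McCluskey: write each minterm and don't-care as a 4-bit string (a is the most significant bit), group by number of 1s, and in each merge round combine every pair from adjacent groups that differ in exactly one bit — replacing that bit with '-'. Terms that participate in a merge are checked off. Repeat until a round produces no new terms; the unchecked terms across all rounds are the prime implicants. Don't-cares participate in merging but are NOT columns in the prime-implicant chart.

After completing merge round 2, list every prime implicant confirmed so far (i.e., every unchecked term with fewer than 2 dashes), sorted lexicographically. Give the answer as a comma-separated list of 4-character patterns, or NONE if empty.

NONE

[col 0] 0000*, 0001*, 0010*, 0011*, 0100*, 0110*, 1000*, 1001*, 1011*, 1100*, 1101*, 1110*
[col 1] -000*, -001*, -011*, -100*, -110*, 0-00*, 0-10*, 00-0*, 00-1*, 000-*, 001-*, 01-0*, 1-00*, 1-01*, 10-1*, 100-*, 11-0*, 110-*
[col 2] --00, -0-1, -00-, -1-0, 0--0, 00--, 1-0-
Prime implicants: --00, -0-1, -00-, -1-0, 0--0, 00--, 1-0-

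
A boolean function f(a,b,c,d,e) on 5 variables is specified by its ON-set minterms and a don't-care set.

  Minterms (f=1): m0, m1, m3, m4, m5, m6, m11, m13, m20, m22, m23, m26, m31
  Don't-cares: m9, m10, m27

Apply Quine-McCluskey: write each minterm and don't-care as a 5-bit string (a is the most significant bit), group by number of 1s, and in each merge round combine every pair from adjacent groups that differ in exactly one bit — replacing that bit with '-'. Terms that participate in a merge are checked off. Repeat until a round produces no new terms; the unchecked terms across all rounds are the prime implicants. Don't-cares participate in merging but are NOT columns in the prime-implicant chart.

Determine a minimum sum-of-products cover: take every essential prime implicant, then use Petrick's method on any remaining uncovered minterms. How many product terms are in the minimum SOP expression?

Round 0: 00000✓ 00001✓ 00011✓ 00100✓ 00101✓ 00110✓ 01001✓ 01010✓ 01011✓ 01101✓ 10100✓ 10110✓ 10111✓ 11010✓ 11011✓ 11111✓
Round 1: -0100✓ -0110✓ -1010✓ -1011✓ 0-001✓ 0-011✓ 0-101✓ 00-00✓ 00-01✓ 000-1✓ 0000-✓ 001-0✓ 0010-✓ 01-01✓ 010-1✓ 0101-✓ 1-111 101-0✓ 1011- 11-11 1101-✓
Round 2: -01-0 -101- 0--01 0-0-1 00-0-
PIs = {-01-0, -101-, 0--01, 0-0-1, 00-0-, 1-111, 1011-, 11-11}
Coverage chart:
  m0: 00-0- ←essential
  m1: 0--01,0-0-1,00-0-
  m3: 0-0-1 ←essential
  m4: -01-0,00-0-
  m5: 0--01,00-0-
  m6: -01-0 ←essential
  m11: -101-,0-0-1
  m13: 0--01 ←essential
  m20: -01-0 ←essential
  m22: -01-0,1011-
  m23: 1-111,1011-
  m26: -101- ←essential
  m31: 1-111,11-11
Essential: -01-0, -101-, 0--01, 0-0-1, 00-0-
Petrick residual → 1-111
Min cover (6 terms): b'ce' + bc'd + a'd'e + a'c'e + a'b'd' + acde

6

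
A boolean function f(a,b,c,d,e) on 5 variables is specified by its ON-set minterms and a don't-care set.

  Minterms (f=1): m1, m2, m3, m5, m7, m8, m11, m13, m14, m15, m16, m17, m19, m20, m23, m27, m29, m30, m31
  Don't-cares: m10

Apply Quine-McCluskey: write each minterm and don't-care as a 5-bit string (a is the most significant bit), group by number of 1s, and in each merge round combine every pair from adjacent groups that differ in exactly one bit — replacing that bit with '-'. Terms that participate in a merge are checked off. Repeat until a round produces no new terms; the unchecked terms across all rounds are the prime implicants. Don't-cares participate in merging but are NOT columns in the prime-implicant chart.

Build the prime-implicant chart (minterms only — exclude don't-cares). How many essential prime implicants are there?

6

[col 0] 00001*, 00010*, 00011*, 00101*, 00111*, 01000*, 01010*, 01011*, 01101*, 01110*, 01111*, 10000*, 10001*, 10011*, 10100*, 10111*, 11011*, 11101*, 11110*, 11111*
[col 1] -0001*, -0011*, -0111*, -1011*, -1101*, -1110*, -1111*, 0-010*, 0-011*, 0-101*, 0-111*, 00-01*, 00-11*, 000-1*, 0001-*, 001-1*, 01-10*, 01-11*, 010-0, 0101-*, 011-1*, 0111-*, 1-011*, 1-111*, 10-00, 10-11*, 100-1*, 1000-, 11-11*, 111-1*, 1111-*
[col 2] --011*, --111*, -0-11*, -00-1, -1-11*, -11-1, -111-, 0--11*, 0-01-, 0-1-1, 00--1, 01-1-, 1--11*
[col 3] ---11
Prime implicants: ---11, -00-1, -11-1, -111-, 0-01-, 0-1-1, 00--1, 01-1-, 010-0, 10-00, 1000-
PI chart (minterm → PIs covering it):
  1 | -00-1,00--1
  2 | 0-01-  (sole → essential)
  3 | ---11,-00-1,0-01-,00--1
  5 | 0-1-1,00--1
  7 | ---11,0-1-1,00--1
  8 | 010-0  (sole → essential)
  11 | ---11,0-01-,01-1-
  13 | -11-1,0-1-1
  14 | -111-,01-1-
  15 | ---11,-11-1,-111-,0-1-1,01-1-
  16 | 10-00,1000-
  17 | -00-1,1000-
  19 | ---11,-00-1
  20 | 10-00  (sole → essential)
  23 | ---11  (sole → essential)
  27 | ---11  (sole → essential)
  29 | -11-1  (sole → essential)
  30 | -111-  (sole → essential)
  31 | ---11,-11-1,-111-
Essential prime implicants: ---11, -11-1, -111-, 0-01-, 010-0, 10-00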